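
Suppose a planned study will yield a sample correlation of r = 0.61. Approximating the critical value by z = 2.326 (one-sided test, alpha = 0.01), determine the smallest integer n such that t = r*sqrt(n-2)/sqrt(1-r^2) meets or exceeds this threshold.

12

Need r·√(n−2)/√(1−r²) ≥ 2.326
√(n−2) ≥ 2.326·√(1−0.3721) / 0.61 = 2.326·0.792401 / 0.61 = 3.0215
n−2 ≥ 9.1295  ⇒  n ≥ 11.1295
Smallest integer n = 12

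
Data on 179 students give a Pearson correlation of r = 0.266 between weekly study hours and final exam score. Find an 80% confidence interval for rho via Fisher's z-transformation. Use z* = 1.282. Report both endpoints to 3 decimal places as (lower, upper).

z_r = atanh(0.266) = 0.272554;  SE = 1/√(n−3) = 1/√176 = 0.075378
z-limits: 0.272554 ± 1.282·0.075378 = 0.272554 ± 0.096635 = [0.175919, 0.369189]
ρ-limits: (tanh 0.175919, tanh 0.369189) = (0.174, 0.353)

(0.174, 0.353)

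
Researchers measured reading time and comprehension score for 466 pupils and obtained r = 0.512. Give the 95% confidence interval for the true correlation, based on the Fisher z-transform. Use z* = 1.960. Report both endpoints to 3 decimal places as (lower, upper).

(0.442, 0.576)

Fisher z: z_r = atanh(r) = ½·ln((1+0.512)/(1−0.512)) = 0.565437
SE(z) = 1/√(n−3) = 1/√463 = 0.046474
95% ⇒ z* = 1.960; margin = 1.960·0.046474 = 0.091089
CI on z-scale: (0.474348, 0.656526)
Back-transform: tanh(0.474348) = 0.441706, tanh(0.656526) = 0.576047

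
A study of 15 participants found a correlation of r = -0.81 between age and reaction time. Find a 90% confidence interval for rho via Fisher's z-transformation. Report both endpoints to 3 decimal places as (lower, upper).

(-0.922, -0.573)

Fisher z: z_r = atanh(r) = ½·ln((1+(-0.81))/(1−(-0.81))) = -1.127029
SE(z) = 1/√(n−3) = 1/√12 = 0.288675
90% ⇒ z* = 1.645; margin = 1.645·0.288675 = 0.474870
CI on z-scale: (-1.601899, -0.652159)
Back-transform: tanh(-1.601899) = -0.921954, tanh(-0.652159) = -0.573122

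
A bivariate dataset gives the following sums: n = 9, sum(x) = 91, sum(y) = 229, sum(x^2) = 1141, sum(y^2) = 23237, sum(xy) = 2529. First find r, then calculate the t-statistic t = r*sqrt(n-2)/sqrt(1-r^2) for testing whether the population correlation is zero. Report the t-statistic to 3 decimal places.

0.290

S_xy = nΣxy − ΣxΣy = 9·2529 − 91·229 = 22761 − 20839 = 1922
S_xx = nΣx² − (Σx)² = 9·1141 − 91² = 10269 − 8281 = 1988
S_yy = nΣy² − (Σy)² = 9·23237 − 229² = 209133 − 52441 = 156692
r = S_xy / √(S_xx·S_yy) = 1922 / √(1988·156692) = 1922 / √311503696 = 1922 / 17649.4673 = 0.1089
t = r·√(n−2)/√(1−r²) = 0.1089·√7 / √(1−0.011859) = 0.288122 / 0.994053 = 0.290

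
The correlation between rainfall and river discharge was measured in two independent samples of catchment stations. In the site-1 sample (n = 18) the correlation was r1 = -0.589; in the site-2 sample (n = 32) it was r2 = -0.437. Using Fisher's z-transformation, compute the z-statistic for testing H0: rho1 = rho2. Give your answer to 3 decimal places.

z1 = atanh(-0.589) = -0.676133,  z2 = atanh(-0.437) = -0.468517
SE = √(1/(n1−3) + 1/(n2−3)) = √(1/15 + 1/29) = √(0.0666667 + 0.0344828) = √0.1011495 = 0.318040
z = (z1 − z2)/SE = (-0.676133 − (-0.468517)) / 0.318040 = -0.207616 / 0.318040 = -0.653

-0.653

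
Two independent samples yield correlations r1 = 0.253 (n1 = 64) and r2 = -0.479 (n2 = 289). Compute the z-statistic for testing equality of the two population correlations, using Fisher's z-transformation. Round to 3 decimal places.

Fisher z-transforms: z1 = atanh(0.253) = 0.258615, z2 = atanh(-0.479) = -0.521686; difference d = 0.780301
Var(d) = 1/61 + 1/286 = 0.0163934 + 0.0034965 = 0.0198899
z = d/√Var(d) = 0.780301 / √0.0198899 = 0.780301 / 0.141032 = 5.533

5.533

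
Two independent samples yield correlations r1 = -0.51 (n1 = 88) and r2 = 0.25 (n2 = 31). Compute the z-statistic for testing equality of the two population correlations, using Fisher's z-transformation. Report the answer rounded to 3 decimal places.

-3.755

Fisher z-transforms: z1 = atanh(-0.51) = -0.562730, z2 = atanh(0.25) = 0.255413; difference d = -0.818143
Var(d) = 1/85 + 1/28 = 0.0117647 + 0.0357143 = 0.0474790
z = d/√Var(d) = -0.818143 / √0.0474790 = -0.818143 / 0.217897 = -3.755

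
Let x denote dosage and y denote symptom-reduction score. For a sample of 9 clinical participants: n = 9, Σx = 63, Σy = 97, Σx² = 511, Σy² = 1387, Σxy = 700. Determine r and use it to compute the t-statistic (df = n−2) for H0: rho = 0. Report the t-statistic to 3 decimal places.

Numerator: nΣxy − (Σx)(Σy) = 9·700 − (63)(97) = 189
Denominator: √[(nΣx²−(Σx)²)(nΣy²−(Σy)²)]
  nΣx²−(Σx)² = 9·511 − 3969 = 630;  nΣy²−(Σy)² = 9·1387 − 9409 = 3074
  √(630·3074) = √1936620 = 1391.6249
r = 189 / 1391.6249 = 0.1358
t = r·√(n−2)/√(1−r²) = 0.1358·√7 / √(1−0.018442) = 0.359293 / 0.990736 = 0.363

0.363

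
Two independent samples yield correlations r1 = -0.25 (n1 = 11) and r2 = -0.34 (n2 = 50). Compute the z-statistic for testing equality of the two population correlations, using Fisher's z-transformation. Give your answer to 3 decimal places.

z1 = atanh(-0.25) = -0.255413,  z2 = atanh(-0.34) = -0.354093
SE = √(1/(n1−3) + 1/(n2−3)) = √(1/8 + 1/47) = √(0.1250000 + 0.0212766) = √0.1462766 = 0.382461
z = (z1 − z2)/SE = (-0.255413 − (-0.354093)) / 0.382461 = 0.098680 / 0.382461 = 0.258

0.258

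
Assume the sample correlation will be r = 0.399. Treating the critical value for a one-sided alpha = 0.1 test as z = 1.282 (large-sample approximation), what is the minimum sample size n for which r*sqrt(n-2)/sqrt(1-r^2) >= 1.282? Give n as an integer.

11

Need r·√(n−2)/√(1−r²) ≥ 1.282
√(n−2) ≥ 1.282·√(1−0.159201) / 0.399 = 1.282·0.916951 / 0.399 = 2.9462
n−2 ≥ 8.6801  ⇒  n ≥ 10.6801
Smallest integer n = 11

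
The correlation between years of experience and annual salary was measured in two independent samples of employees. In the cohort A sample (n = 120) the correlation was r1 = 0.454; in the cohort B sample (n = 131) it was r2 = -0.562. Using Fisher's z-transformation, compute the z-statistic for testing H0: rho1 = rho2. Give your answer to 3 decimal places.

Fisher z-transforms: z1 = atanh(0.454) = 0.489727, z2 = atanh(-0.562) = -0.635752; difference d = 1.125479
Var(d) = 1/117 + 1/128 = 0.0085470 + 0.0078125 = 0.0163595
z = d/√Var(d) = 1.125479 / √0.0163595 = 1.125479 / 0.127904 = 8.799

8.799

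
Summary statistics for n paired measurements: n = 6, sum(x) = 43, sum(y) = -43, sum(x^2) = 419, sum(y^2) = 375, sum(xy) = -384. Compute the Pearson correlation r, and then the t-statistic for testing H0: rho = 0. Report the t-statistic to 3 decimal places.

-3.726

S_xy = nΣxy − ΣxΣy = 6·(-384) − 43·(-43) = -2304 − (-1849) = -455
S_xx = nΣx² − (Σx)² = 6·419 − 43² = 2514 − 1849 = 665
S_yy = nΣy² − (Σy)² = 6·375 − (-43)² = 2250 − 1849 = 401
r = S_xy / √(S_xx·S_yy) = -455 / √(665·401) = -455 / √266665 = -455 / 516.3962 = -0.8811
t = r·√(n−2)/√(1−r²) = -0.8811·√4 / √(1−0.776337) = -1.762200 / 0.472930 = -3.726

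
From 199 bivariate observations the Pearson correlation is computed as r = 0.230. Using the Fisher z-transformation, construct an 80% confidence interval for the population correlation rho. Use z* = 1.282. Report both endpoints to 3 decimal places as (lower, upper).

(0.142, 0.315)

Fisher z: z_r = atanh(r) = ½·ln((1+0.230)/(1−0.230)) = 0.234189
SE(z) = 1/√(n−3) = 1/√196 = 0.071429
80% ⇒ z* = 1.282; margin = 1.282·0.071429 = 0.091572
CI on z-scale: (0.142617, 0.325761)
Back-transform: tanh(0.142617) = 0.141658, tanh(0.325761) = 0.314707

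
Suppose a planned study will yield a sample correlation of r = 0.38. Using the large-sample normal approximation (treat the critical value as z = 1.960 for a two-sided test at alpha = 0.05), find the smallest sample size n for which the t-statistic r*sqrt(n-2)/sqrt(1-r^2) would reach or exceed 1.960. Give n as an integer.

25

Need r·√(n−2)/√(1−r²) ≥ 1.960
√(n−2) ≥ 1.960·√(1−0.1444) / 0.38 = 1.960·0.924986 / 0.38 = 4.7710
n−2 ≥ 22.7624  ⇒  n ≥ 24.7624
Smallest integer n = 25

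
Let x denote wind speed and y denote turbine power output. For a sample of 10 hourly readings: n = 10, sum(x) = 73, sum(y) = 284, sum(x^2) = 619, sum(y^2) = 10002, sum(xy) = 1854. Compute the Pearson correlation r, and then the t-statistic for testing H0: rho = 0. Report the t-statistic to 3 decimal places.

Numerator: nΣxy − (Σx)(Σy) = 10·1854 − (73)(284) = -2192
Denominator: √[(nΣx²−(Σx)²)(nΣy²−(Σy)²)]
  nΣx²−(Σx)² = 10·619 − 5329 = 861;  nΣy²−(Σy)² = 10·10002 − 80656 = 19364
  √(861·19364) = √16672404 = 4083.1855
r = -2192 / 4083.1855 = -0.5368
t = r·√(n−2)/√(1−r²) = -0.5368·√8 / √(1−0.288154) = -1.518300 / 0.843710 = -1.800

-1.800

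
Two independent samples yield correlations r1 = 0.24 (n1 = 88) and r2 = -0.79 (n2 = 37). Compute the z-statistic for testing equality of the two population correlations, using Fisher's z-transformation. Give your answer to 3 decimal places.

z1 = atanh(0.24) = 0.244774,  z2 = atanh(-0.79) = -1.071432
SE = √(1/(n1−3) + 1/(n2−3)) = √(1/85 + 1/34) = √(0.0117647 + 0.0294118) = √0.0411765 = 0.202920
z = (z1 − z2)/SE = (0.244774 − (-1.071432)) / 0.202920 = 1.316206 / 0.202920 = 6.486

6.486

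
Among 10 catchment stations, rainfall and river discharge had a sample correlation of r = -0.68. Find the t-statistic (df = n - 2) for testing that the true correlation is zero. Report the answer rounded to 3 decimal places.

1 − r² = 1 − 0.4624 = 0.5376;  √(1−r²) = 0.733212
√(n−2) = √8 = 2.828427
t = r·√(n−2)/√(1−r²) = -0.68 · 2.828427 / 0.733212 = -2.623

-2.623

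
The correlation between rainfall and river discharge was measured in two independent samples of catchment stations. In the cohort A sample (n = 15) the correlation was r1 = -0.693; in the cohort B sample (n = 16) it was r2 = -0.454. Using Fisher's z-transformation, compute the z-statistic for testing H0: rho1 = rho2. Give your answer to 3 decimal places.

-0.909

z1 = atanh(-0.693) = -0.853705,  z2 = atanh(-0.454) = -0.489727
SE = √(1/(n1−3) + 1/(n2−3)) = √(1/12 + 1/13) = √(0.0833333 + 0.0769231) = √0.1602564 = 0.400320
z = (z1 − z2)/SE = (-0.853705 − (-0.489727)) / 0.400320 = -0.363978 / 0.400320 = -0.909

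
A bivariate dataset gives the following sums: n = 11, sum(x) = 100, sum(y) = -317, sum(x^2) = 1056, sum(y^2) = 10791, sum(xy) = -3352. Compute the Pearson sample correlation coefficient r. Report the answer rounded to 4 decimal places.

-0.9534

S_xy = nΣxy − ΣxΣy = 11·(-3352) − 100·(-317) = -36872 − (-31700) = -5172
S_xx = nΣx² − (Σx)² = 11·1056 − 100² = 11616 − 10000 = 1616
S_yy = nΣy² − (Σy)² = 11·10791 − (-317)² = 118701 − 100489 = 18212
r = S_xy / √(S_xx·S_yy) = -5172 / √(1616·18212) = -5172 / √29430592 = -5172 / 5424.9970 = -0.9534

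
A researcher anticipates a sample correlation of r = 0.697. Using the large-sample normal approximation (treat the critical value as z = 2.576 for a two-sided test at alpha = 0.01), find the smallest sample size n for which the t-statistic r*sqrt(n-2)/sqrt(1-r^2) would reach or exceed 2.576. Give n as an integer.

10

r√(n−2)/√(1−r²) ≥ 2.576  ⇔  n−2 ≥ (2.576)²·(1−r²)/r²
(1−r²)/r² = (1−0.485809)/0.485809 = 1.0584
n ≥ 2 + 6.635776·1.0584 = 2 + 7.0233 = 9.0233
⌈9.0233⌉ = 10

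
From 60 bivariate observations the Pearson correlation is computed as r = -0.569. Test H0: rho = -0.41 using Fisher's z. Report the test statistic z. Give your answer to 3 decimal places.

z_r = atanh(-0.569) = -0.646043,  z_0 = atanh(-0.41) = -0.435611
SE = 1/√(n−3) = 1/√57 = 0.132453
z = (z_r − z_0)/SE = (-0.646043 − (-0.435611)) / 0.132453 = -0.210432 / 0.132453 = -1.589

-1.589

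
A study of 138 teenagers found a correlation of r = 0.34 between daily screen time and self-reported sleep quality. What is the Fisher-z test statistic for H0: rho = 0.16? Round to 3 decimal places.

z_r = atanh(0.34) = 0.354093,  z_0 = atanh(0.16) = 0.161387
SE = 1/√(n−3) = 1/√135 = 0.086066
z = (z_r − z_0)/SE = (0.354093 − 0.161387) / 0.086066 = 0.192706 / 0.086066 = 2.239

2.239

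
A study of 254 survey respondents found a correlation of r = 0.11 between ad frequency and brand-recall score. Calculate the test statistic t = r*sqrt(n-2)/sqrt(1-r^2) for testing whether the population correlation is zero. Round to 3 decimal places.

1.757

1 − r² = 1 − 0.0121 = 0.9879;  √(1−r²) = 0.993932
√(n−2) = √252 = 15.874508
t = r·√(n−2)/√(1−r²) = 0.11 · 15.874508 / 0.993932 = 1.757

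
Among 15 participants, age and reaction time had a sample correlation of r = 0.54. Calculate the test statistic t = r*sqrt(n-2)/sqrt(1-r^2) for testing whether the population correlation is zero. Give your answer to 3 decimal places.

2.313

t = r·√(n−2) / √(1−r²) with r = 0.54, n = 15
  = 0.54·√13 / √(1 − 0.2916)
  = 0.54·3.605551 / 0.841665
  = 1.946998 / 0.841665 = 2.313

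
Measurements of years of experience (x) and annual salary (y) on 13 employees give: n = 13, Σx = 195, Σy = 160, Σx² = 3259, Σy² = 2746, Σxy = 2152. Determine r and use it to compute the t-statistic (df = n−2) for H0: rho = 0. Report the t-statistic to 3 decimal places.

-1.849

S_xy = nΣxy − ΣxΣy = 13·2152 − 195·160 = 27976 − 31200 = -3224
S_xx = nΣx² − (Σx)² = 13·3259 − 195² = 42367 − 38025 = 4342
S_yy = nΣy² − (Σy)² = 13·2746 − 160² = 35698 − 25600 = 10098
r = S_xy / √(S_xx·S_yy) = -3224 / √(4342·10098) = -3224 / √43845516 = -3224 / 6621.5947 = -0.4869
t = r·√(n−2)/√(1−r²) = -0.4869·√11 / √(1−0.237072) = -1.614865 / 0.873457 = -1.849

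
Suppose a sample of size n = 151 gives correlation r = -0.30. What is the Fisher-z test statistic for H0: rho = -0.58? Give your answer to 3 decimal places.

z_r = atanh(-0.30) = -0.309520,  z_0 = atanh(-0.58) = -0.662463
SE = 1/√(n−3) = 1/√148 = 0.082199
z = (z_r − z_0)/SE = (-0.309520 − (-0.662463)) / 0.082199 = 0.352943 / 0.082199 = 4.294

4.294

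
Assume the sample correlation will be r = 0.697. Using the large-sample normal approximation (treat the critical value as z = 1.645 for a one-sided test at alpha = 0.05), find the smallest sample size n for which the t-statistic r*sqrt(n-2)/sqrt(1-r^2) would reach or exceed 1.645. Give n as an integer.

Need r·√(n−2)/√(1−r²) ≥ 1.645
√(n−2) ≥ 1.645·√(1−0.485809) / 0.697 = 1.645·0.717071 / 0.697 = 1.6924
n−2 ≥ 2.8642  ⇒  n ≥ 4.8642
Smallest integer n = 5

5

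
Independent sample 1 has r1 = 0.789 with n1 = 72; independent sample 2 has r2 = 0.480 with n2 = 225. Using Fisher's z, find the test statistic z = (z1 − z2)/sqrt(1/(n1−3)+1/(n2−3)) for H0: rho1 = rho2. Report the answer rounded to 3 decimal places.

z1 = atanh(0.789) = 1.068777,  z2 = atanh(0.480) = 0.522984
SE = √(1/(n1−3) + 1/(n2−3)) = √(1/69 + 1/222) = √(0.0144928 + 0.0045045) = √0.0189973 = 0.137831
z = (z1 − z2)/SE = (1.068777 − 0.522984) / 0.137831 = 0.545793 / 0.137831 = 3.960

3.960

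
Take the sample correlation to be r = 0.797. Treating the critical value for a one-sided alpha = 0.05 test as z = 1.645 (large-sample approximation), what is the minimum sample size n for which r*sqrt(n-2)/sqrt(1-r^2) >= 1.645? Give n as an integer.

Need r·√(n−2)/√(1−r²) ≥ 1.645
√(n−2) ≥ 1.645·√(1−0.635209) / 0.797 = 1.645·0.603979 / 0.797 = 1.2466
n−2 ≥ 1.5540  ⇒  n ≥ 3.5540
Smallest integer n = 4

4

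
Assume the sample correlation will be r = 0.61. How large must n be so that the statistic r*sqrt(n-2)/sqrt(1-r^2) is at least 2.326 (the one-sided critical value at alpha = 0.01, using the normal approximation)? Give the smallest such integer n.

r√(n−2)/√(1−r²) ≥ 2.326  ⇔  n−2 ≥ (2.326)²·(1−r²)/r²
(1−r²)/r² = (1−0.3721)/0.3721 = 1.6874
n ≥ 2 + 5.410276·1.6874 = 2 + 9.1293 = 11.1293
⌈11.1293⌉ = 12

12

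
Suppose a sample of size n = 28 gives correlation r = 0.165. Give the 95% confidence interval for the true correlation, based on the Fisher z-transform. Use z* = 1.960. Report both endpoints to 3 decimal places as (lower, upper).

(-0.222, 0.507)

z_r = atanh(0.165) = 0.166522;  SE = 1/√(n−3) = 1/√25 = 0.200000
z-limits: 0.166522 ± 1.960·0.200000 = 0.166522 ± 0.392000 = [-0.225478, 0.558522]
ρ-limits: (tanh -0.225478, tanh 0.558522) = (-0.222, 0.507)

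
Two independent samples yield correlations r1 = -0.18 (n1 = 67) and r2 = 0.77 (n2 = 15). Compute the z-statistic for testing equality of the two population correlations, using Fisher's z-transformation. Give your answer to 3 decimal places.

z1 = atanh(-0.18) = -0.181983,  z2 = atanh(0.77) = 1.020328
SE = √(1/(n1−3) + 1/(n2−3)) = √(1/64 + 1/12) = √(0.0156250 + 0.0833333) = √0.0989583 = 0.314576
z = (z1 − z2)/SE = (-0.181983 − 1.020328) / 0.314576 = -1.202311 / 0.314576 = -3.822

-3.822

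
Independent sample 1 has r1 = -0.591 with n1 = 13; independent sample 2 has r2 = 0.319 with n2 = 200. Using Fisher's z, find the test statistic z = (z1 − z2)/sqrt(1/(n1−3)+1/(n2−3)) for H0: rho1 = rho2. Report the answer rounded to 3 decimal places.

Fisher z-transforms: z1 = atanh(-0.591) = -0.679201, z2 = atanh(0.319) = 0.330533; difference d = -1.009734
Var(d) = 1/10 + 1/197 = 0.1000000 + 0.0050761 = 0.1050761
z = d/√Var(d) = -1.009734 / √0.1050761 = -1.009734 / 0.324154 = -3.115

-3.115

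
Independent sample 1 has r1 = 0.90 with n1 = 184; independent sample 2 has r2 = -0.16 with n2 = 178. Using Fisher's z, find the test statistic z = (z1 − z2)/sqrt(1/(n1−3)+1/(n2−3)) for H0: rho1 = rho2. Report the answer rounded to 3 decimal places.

z1 = atanh(0.90) = 1.472219,  z2 = atanh(-0.16) = -0.161387
SE = √(1/(n1−3) + 1/(n2−3)) = √(1/181 + 1/175) = √(0.0055249 + 0.0057143) = √0.0112392 = 0.106015
z = (z1 − z2)/SE = (1.472219 − (-0.161387)) / 0.106015 = 1.633606 / 0.106015 = 15.409

15.409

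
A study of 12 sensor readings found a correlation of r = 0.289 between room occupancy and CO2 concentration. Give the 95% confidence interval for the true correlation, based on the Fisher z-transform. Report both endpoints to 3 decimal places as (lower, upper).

z_r = atanh(0.289) = 0.297475;  SE = 1/√(n−3) = 1/√9 = 0.333333
z-limits: 0.297475 ± 1.960·0.333333 = 0.297475 ± 0.653333 = [-0.355858, 0.950808]
ρ-limits: (tanh -0.355858, tanh 0.950808) = (-0.342, 0.740)

(-0.342, 0.740)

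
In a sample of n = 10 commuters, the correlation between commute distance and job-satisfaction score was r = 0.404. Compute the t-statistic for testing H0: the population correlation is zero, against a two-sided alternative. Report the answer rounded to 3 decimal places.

t = r·√(n−2) / √(1−r²) with r = 0.404, n = 10
  = 0.404·√8 / √(1 − 0.163216)
  = 0.404·2.828427 / 0.914759
  = 1.142685 / 0.914759 = 1.249

1.249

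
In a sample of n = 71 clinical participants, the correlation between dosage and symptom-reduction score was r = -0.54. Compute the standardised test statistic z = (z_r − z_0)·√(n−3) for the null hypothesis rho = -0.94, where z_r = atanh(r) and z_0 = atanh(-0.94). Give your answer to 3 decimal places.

9.350

Fisher z: atanh(-0.54) = -0.604156, atanh(-0.94) = -1.738049
z = (z_r − z_0)·√(n−3) = (-0.604156 − (-1.738049))·√68 = 1.133893 · 8.246211 = 9.350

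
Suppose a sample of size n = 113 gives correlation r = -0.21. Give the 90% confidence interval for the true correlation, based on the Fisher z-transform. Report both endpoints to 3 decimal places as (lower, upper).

(-0.354, -0.056)

Fisher z: z_r = atanh(r) = ½·ln((1+(-0.21))/(1−(-0.21))) = -0.213171
SE(z) = 1/√(n−3) = 1/√110 = 0.095346
90% ⇒ z* = 1.645; margin = 1.645·0.095346 = 0.156844
CI on z-scale: (-0.370015, -0.056327)
Back-transform: tanh(-0.370015) = -0.354005, tanh(-0.056327) = -0.056268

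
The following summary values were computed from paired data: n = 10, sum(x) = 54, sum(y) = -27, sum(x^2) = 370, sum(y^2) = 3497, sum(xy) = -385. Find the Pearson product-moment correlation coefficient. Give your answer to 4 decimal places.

-0.4617

Numerator: nΣxy − (Σx)(Σy) = 10·(-385) − (54)(-27) = -2392
Denominator: √[(nΣx²−(Σx)²)(nΣy²−(Σy)²)]
  nΣx²−(Σx)² = 10·370 − 2916 = 784;  nΣy²−(Σy)² = 10·3497 − 729 = 34241
  √(784·34241) = √26844944 = 5181.2107
r = -2392 / 5181.2107 = -0.4617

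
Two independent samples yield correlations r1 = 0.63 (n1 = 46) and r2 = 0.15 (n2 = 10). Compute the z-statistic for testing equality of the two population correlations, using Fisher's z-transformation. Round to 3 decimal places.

Fisher z-transforms: z1 = atanh(0.63) = 0.741416, z2 = atanh(0.15) = 0.151140; difference d = 0.590276
Var(d) = 1/43 + 1/7 = 0.0232558 + 0.1428571 = 0.1661129
z = d/√Var(d) = 0.590276 / √0.1661129 = 0.590276 / 0.407570 = 1.448

1.448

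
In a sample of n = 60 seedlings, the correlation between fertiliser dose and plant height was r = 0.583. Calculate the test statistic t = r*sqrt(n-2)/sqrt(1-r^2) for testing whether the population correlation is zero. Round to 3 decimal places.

t = r·√(n−2) / √(1−r²) with r = 0.583, n = 60
  = 0.583·√58 / √(1 − 0.339889)
  = 0.583·7.615773 / 0.812472
  = 4.439996 / 0.812472 = 5.465

5.465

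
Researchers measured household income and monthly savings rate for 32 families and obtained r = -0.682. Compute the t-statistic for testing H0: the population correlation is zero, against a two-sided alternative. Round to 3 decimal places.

-5.108

t = r·√(n−2) / √(1−r²) with r = -0.682, n = 32
  = -0.682·√30 / √(1 − 0.465124)
  = -0.682·5.477226 / 0.731352
  = -3.735468 / 0.731352 = -5.108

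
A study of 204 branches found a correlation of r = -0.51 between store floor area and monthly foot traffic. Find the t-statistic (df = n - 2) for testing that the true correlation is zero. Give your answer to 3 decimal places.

-8.427

1 − r² = 1 − 0.2601 = 0.7399;  √(1−r²) = 0.860174
√(n−2) = √202 = 14.212670
t = r·√(n−2)/√(1−r²) = -0.51 · 14.212670 / 0.860174 = -8.427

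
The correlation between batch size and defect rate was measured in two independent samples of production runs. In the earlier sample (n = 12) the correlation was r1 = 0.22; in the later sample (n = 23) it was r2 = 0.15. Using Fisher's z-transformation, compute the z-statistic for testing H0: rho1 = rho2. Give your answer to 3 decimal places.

0.181

z1 = atanh(0.22) = 0.223656,  z2 = atanh(0.15) = 0.151140
SE = √(1/(n1−3) + 1/(n2−3)) = √(1/9 + 1/20) = √(0.1111111 + 0.0500000) = √0.1611111 = 0.401386
z = (z1 − z2)/SE = (0.223656 − 0.151140) / 0.401386 = 0.072516 / 0.401386 = 0.181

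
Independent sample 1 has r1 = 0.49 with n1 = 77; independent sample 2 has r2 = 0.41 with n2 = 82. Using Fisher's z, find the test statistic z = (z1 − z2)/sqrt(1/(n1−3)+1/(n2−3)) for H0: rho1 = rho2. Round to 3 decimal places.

0.621

Fisher z-transforms: z1 = atanh(0.49) = 0.536060, z2 = atanh(0.41) = 0.435611; difference d = 0.100449
Var(d) = 1/74 + 1/79 = 0.0135135 + 0.0126582 = 0.0261717
z = d/√Var(d) = 0.100449 / √0.0261717 = 0.100449 / 0.161777 = 0.621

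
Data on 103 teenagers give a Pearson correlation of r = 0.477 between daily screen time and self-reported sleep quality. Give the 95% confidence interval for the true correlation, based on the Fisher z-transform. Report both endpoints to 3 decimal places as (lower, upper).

Fisher z: z_r = atanh(r) = ½·ln((1+0.477)/(1−0.477)) = 0.519093
SE(z) = 1/√(n−3) = 1/√100 = 0.100000
95% ⇒ z* = 1.960; margin = 1.960·0.100000 = 0.196000
CI on z-scale: (0.323093, 0.715093)
Back-transform: tanh(0.323093) = 0.312301, tanh(0.715093) = 0.613861

(0.312, 0.614)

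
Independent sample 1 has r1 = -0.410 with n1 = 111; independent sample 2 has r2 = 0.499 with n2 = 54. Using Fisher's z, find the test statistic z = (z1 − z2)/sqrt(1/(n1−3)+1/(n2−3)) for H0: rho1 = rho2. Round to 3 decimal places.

-5.789

Fisher z-transforms: z1 = atanh(-0.410) = -0.435611, z2 = atanh(0.499) = 0.547974; difference d = -0.983585
Var(d) = 1/108 + 1/51 = 0.0092593 + 0.0196078 = 0.0288671
z = d/√Var(d) = -0.983585 / √0.0288671 = -0.983585 / 0.169903 = -5.789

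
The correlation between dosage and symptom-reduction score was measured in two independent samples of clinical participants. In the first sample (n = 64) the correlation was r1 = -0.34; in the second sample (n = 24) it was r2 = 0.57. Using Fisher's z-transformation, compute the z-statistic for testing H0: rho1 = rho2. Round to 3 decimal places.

-3.959

z1 = atanh(-0.34) = -0.354093,  z2 = atanh(0.57) = 0.647523
SE = √(1/(n1−3) + 1/(n2−3)) = √(1/61 + 1/21) = √(0.0163934 + 0.0476190) = √0.0640124 = 0.253007
z = (z1 − z2)/SE = (-0.354093 − 0.647523) / 0.253007 = -1.001616 / 0.253007 = -3.959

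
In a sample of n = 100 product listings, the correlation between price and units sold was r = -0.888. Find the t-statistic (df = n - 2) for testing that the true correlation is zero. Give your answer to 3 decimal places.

t = r·√(n−2) / √(1−r²) with r = -0.888, n = 100
  = -0.888·√98 / √(1 − 0.788544)
  = -0.888·9.899495 / 0.459843
  = -8.790752 / 0.459843 = -19.117

-19.117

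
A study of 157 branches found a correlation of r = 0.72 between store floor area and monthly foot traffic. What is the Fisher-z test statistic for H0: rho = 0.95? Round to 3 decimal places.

z_r = atanh(0.72) = 0.907645,  z_0 = atanh(0.95) = 1.831781
SE = 1/√(n−3) = 1/√154 = 0.080582
z = (z_r − z_0)/SE = (0.907645 − 1.831781) / 0.080582 = -0.924136 / 0.080582 = -11.468

-11.468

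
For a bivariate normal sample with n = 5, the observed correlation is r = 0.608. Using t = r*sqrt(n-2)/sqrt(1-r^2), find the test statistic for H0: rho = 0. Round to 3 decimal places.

1 − r² = 1 − 0.369664 = 0.630336;  √(1−r²) = 0.793937
√(n−2) = √3 = 1.732051
t = r·√(n−2)/√(1−r²) = 0.608 · 1.732051 / 0.793937 = 1.326

1.326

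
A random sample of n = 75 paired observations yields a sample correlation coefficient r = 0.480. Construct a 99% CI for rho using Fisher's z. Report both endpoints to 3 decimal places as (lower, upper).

(0.216, 0.679)

z_r = atanh(0.480) = 0.522984;  SE = 1/√(n−3) = 1/√72 = 0.117851
z-limits: 0.522984 ± 2.576·0.117851 = 0.522984 ± 0.303584 = [0.219400, 0.826568]
ρ-limits: (tanh 0.219400, tanh 0.826568) = (0.216, 0.679)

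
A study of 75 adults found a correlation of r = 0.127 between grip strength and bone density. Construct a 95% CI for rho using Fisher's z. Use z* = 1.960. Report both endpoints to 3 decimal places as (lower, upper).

Fisher z: z_r = atanh(r) = ½·ln((1+0.127)/(1−0.127)) = 0.127689
SE(z) = 1/√(n−3) = 1/√72 = 0.117851
95% ⇒ z* = 1.960; margin = 1.960·0.117851 = 0.230988
CI on z-scale: (-0.103299, 0.358677)
Back-transform: tanh(-0.103299) = -0.102933, tanh(0.358677) = 0.344048

(-0.103, 0.344)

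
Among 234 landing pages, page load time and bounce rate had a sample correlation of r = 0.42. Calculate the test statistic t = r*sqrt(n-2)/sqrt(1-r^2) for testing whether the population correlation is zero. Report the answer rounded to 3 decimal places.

1 − r² = 1 − 0.1764 = 0.8236;  √(1−r²) = 0.907524
√(n−2) = √232 = 15.231546
t = r·√(n−2)/√(1−r²) = 0.42 · 15.231546 / 0.907524 = 7.049

7.049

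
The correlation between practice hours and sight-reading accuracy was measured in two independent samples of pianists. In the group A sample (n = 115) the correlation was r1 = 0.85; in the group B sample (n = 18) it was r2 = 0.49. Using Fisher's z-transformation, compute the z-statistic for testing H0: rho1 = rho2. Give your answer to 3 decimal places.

z1 = atanh(0.85) = 1.256153,  z2 = atanh(0.49) = 0.536060
SE = √(1/(n1−3) + 1/(n2−3)) = √(1/112 + 1/15) = √(0.0089286 + 0.0666667) = √0.0755953 = 0.274946
z = (z1 − z2)/SE = (1.256153 − 0.536060) / 0.274946 = 0.720093 / 0.274946 = 2.619

2.619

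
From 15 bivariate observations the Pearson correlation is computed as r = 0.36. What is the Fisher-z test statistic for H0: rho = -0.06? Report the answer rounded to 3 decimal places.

1.514

Fisher z: atanh(0.36) = 0.376886, atanh(-0.06) = -0.060072
z = (z_r − z_0)·√(n−3) = (0.376886 − (-0.060072))·√12 = 0.436958 · 3.464102 = 1.514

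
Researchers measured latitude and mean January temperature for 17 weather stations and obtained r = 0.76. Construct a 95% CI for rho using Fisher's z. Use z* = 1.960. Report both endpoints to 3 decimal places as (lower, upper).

(0.440, 0.909)

z_r = atanh(0.76) = 0.996215;  SE = 1/√(n−3) = 1/√14 = 0.267261
z-limits: 0.996215 ± 1.960·0.267261 = 0.996215 ± 0.523832 = [0.472383, 1.520047]
ρ-limits: (tanh 0.472383, tanh 1.520047) = (0.440, 0.909)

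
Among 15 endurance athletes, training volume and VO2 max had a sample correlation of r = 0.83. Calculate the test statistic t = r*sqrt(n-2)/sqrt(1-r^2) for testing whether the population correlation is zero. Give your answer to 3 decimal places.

5.365

t = r·√(n−2) / √(1−r²) with r = 0.83, n = 15
  = 0.83·√13 / √(1 − 0.6889)
  = 0.83·3.605551 / 0.557763
  = 2.992607 / 0.557763 = 5.365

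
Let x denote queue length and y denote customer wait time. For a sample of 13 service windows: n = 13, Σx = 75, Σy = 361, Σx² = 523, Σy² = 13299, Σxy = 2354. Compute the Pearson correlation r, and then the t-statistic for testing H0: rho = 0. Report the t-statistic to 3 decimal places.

S_xy = nΣxy − ΣxΣy = 13·2354 − 75·361 = 30602 − 27075 = 3527
S_xx = nΣx² − (Σx)² = 13·523 − 75² = 6799 − 5625 = 1174
S_yy = nΣy² − (Σy)² = 13·13299 − 361² = 172887 − 130321 = 42566
r = S_xy / √(S_xx·S_yy) = 3527 / √(1174·42566) = 3527 / √49972484 = 3527 / 7069.1219 = 0.4989
t = r·√(n−2)/√(1−r²) = 0.4989·√11 / √(1−0.248901) = 1.654664 / 0.866660 = 1.909

1.909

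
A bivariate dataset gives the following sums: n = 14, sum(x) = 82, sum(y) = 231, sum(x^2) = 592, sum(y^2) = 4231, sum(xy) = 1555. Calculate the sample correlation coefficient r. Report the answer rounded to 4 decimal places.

0.9331

Numerator: nΣxy − (Σx)(Σy) = 14·1555 − (82)(231) = 2828
Denominator: √[(nΣx²−(Σx)²)(nΣy²−(Σy)²)]
  nΣx²−(Σx)² = 14·592 − 6724 = 1564;  nΣy²−(Σy)² = 14·4231 − 53361 = 5873
  √(1564·5873) = √9185372 = 3030.7379
r = 2828 / 3030.7379 = 0.9331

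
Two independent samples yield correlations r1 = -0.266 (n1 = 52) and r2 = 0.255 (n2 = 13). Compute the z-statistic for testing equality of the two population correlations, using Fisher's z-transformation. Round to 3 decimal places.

-1.537

z1 = atanh(-0.266) = -0.272554,  z2 = atanh(0.255) = 0.260753
SE = √(1/(n1−3) + 1/(n2−3)) = √(1/49 + 1/10) = √(0.0204082 + 0.1000000) = √0.1204082 = 0.346999
z = (z1 − z2)/SE = (-0.272554 − 0.260753) / 0.346999 = -0.533307 / 0.346999 = -1.537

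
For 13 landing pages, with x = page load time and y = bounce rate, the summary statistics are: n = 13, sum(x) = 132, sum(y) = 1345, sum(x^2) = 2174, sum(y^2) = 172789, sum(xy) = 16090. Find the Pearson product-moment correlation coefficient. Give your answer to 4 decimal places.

0.4595

Numerator: nΣxy − (Σx)(Σy) = 13·16090 − (132)(1345) = 31630
Denominator: √[(nΣx²−(Σx)²)(nΣy²−(Σy)²)]
  nΣx²−(Σx)² = 13·2174 − 17424 = 10838;  nΣy²−(Σy)² = 13·172789 − 1809025 = 437232
  √(10838·437232) = √4738720416 = 68838.3644
r = 31630 / 68838.3644 = 0.4595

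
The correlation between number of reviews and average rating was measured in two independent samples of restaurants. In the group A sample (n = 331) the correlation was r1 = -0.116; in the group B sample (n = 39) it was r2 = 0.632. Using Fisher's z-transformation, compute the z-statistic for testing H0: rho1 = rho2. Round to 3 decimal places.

z1 = atanh(-0.116) = -0.116525,  z2 = atanh(0.632) = 0.744739
SE = √(1/(n1−3) + 1/(n2−3)) = √(1/328 + 1/36) = √(0.0030488 + 0.0277778) = √0.0308266 = 0.175575
z = (z1 − z2)/SE = (-0.116525 − 0.744739) / 0.175575 = -0.861264 / 0.175575 = -4.905

-4.905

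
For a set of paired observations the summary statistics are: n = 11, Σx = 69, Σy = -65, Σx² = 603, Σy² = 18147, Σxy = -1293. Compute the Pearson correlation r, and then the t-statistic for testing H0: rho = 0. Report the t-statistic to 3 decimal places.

-1.775

Numerator: nΣxy − (Σx)(Σy) = 11·(-1293) − (69)(-65) = -9738
Denominator: √[(nΣx²−(Σx)²)(nΣy²−(Σy)²)]
  nΣx²−(Σx)² = 11·603 − 4761 = 1872;  nΣy²−(Σy)² = 11·18147 − 4225 = 195392
  √(1872·195392) = √365773824 = 19125.2144
r = -9738 / 19125.2144 = -0.5092
t = r·√(n−2)/√(1−r²) = -0.5092·√9 / √(1−0.259285) = -1.527600 / 0.860648 = -1.775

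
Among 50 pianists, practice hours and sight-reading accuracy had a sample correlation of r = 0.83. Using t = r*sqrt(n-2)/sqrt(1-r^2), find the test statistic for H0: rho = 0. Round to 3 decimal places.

10.310

1 − r² = 1 − 0.6889 = 0.3111;  √(1−r²) = 0.557763
√(n−2) = √48 = 6.928203
t = r·√(n−2)/√(1−r²) = 0.83 · 6.928203 / 0.557763 = 10.310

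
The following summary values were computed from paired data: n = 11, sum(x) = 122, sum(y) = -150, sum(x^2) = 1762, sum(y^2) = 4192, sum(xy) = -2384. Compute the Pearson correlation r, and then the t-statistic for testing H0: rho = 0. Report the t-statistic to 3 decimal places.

-3.608

S_xy = nΣxy − ΣxΣy = 11·(-2384) − 122·(-150) = -26224 − (-18300) = -7924
S_xx = nΣx² − (Σx)² = 11·1762 − 122² = 19382 − 14884 = 4498
S_yy = nΣy² − (Σy)² = 11·4192 − (-150)² = 46112 − 22500 = 23612
r = S_xy / √(S_xx·S_yy) = -7924 / √(4498·23612) = -7924 / √106206776 = -7924 / 10305.6672 = -0.7689
t = r·√(n−2)/√(1−r²) = -0.7689·√9 / √(1−0.591207) = -2.306700 / 0.639369 = -3.608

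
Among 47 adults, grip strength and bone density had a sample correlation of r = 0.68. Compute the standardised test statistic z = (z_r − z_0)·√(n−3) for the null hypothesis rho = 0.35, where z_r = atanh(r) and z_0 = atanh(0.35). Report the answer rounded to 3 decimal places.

Fisher z: atanh(0.68) = 0.829114, atanh(0.35) = 0.365444
z = (z_r − z_0)·√(n−3) = (0.829114 − 0.365444)·√44 = 0.463670 · 6.633250 = 3.076

3.076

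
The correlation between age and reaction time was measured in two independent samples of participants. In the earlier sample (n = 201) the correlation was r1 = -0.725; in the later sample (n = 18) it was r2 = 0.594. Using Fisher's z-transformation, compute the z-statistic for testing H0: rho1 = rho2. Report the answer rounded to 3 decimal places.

-5.982

z1 = atanh(-0.725) = -0.918106,  z2 = atanh(0.594) = 0.683824
SE = √(1/(n1−3) + 1/(n2−3)) = √(1/198 + 1/15) = √(0.0050505 + 0.0666667) = √0.0717172 = 0.267801
z = (z1 − z2)/SE = (-0.918106 − 0.683824) / 0.267801 = -1.601930 / 0.267801 = -5.982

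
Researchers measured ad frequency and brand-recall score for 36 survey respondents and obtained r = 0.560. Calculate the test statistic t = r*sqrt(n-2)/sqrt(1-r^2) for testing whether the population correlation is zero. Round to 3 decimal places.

t = r·√(n−2) / √(1−r²) with r = 0.560, n = 36
  = 0.560·√34 / √(1 − 0.313600)
  = 0.560·5.830952 / 0.828493
  = 3.265333 / 0.828493 = 3.941

3.941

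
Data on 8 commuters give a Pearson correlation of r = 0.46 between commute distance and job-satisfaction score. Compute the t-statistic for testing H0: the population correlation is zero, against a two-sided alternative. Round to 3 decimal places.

t = r·√(n−2) / √(1−r²) with r = 0.46, n = 8
  = 0.46·√6 / √(1 − 0.2116)
  = 0.46·2.449490 / 0.887919
  = 1.126765 / 0.887919 = 1.269

1.269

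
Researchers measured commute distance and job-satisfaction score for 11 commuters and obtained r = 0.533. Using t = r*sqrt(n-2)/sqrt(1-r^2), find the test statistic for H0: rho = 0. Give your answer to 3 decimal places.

t = r·√(n−2) / √(1−r²) with r = 0.533, n = 11
  = 0.533·√9 / √(1 − 0.284089)
  = 0.533·3.000000 / 0.846115
  = 1.599000 / 0.846115 = 1.890

1.890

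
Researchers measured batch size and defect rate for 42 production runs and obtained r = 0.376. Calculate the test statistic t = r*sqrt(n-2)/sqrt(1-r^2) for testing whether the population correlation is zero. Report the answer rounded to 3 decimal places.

t = r·√(n−2) / √(1−r²) with r = 0.376, n = 42
  = 0.376·√40 / √(1 − 0.141376)
  = 0.376·6.324555 / 0.926620
  = 2.378033 / 0.926620 = 2.566

2.566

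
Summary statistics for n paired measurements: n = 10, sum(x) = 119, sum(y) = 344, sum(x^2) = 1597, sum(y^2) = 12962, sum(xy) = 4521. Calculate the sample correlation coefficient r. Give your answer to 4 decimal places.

0.9460

S_xy = nΣxy − ΣxΣy = 10·4521 − 119·344 = 45210 − 40936 = 4274
S_xx = nΣx² − (Σx)² = 10·1597 − 119² = 15970 − 14161 = 1809
S_yy = nΣy² − (Σy)² = 10·12962 − 344² = 129620 − 118336 = 11284
r = S_xy / √(S_xx·S_yy) = 4274 / √(1809·11284) = 4274 / √20412756 = 4274 / 4518.0478 = 0.9460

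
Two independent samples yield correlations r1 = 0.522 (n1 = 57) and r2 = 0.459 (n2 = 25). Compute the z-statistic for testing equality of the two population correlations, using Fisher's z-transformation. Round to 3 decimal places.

0.328

Fisher z-transforms: z1 = atanh(0.522) = 0.579085, z2 = atanh(0.459) = 0.496044; difference d = 0.083041
Var(d) = 1/54 + 1/22 = 0.0185185 + 0.0454545 = 0.0639730
z = d/√Var(d) = 0.083041 / √0.0639730 = 0.083041 / 0.252929 = 0.328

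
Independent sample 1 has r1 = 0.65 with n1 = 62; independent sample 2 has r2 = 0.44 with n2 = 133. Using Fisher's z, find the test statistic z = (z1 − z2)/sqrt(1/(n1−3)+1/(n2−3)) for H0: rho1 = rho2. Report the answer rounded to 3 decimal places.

z1 = atanh(0.65) = 0.775299,  z2 = atanh(0.44) = 0.472231
SE = √(1/(n1−3) + 1/(n2−3)) = √(1/59 + 1/130) = √(0.0169492 + 0.0076923) = √0.0246415 = 0.156976
z = (z1 − z2)/SE = (0.775299 − 0.472231) / 0.156976 = 0.303068 / 0.156976 = 1.931

1.931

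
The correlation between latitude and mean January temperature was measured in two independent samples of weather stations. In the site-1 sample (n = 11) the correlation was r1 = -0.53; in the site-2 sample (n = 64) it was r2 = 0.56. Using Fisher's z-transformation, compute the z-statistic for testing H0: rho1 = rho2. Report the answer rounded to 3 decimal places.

-3.252

z1 = atanh(-0.53) = -0.590145,  z2 = atanh(0.56) = 0.632833
SE = √(1/(n1−3) + 1/(n2−3)) = √(1/8 + 1/61) = √(0.1250000 + 0.0163934) = √0.1413934 = 0.376023
z = (z1 − z2)/SE = (-0.590145 − 0.632833) / 0.376023 = -1.222978 / 0.376023 = -3.252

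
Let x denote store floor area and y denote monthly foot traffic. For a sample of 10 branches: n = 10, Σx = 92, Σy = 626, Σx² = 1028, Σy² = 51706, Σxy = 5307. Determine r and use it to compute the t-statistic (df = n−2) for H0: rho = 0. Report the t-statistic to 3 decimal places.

Numerator: nΣxy − (Σx)(Σy) = 10·5307 − (92)(626) = -4522
Denominator: √[(nΣx²−(Σx)²)(nΣy²−(Σy)²)]
  nΣx²−(Σx)² = 10·1028 − 8464 = 1816;  nΣy²−(Σy)² = 10·51706 − 391876 = 125184
  √(1816·125184) = √227334144 = 15077.6041
r = -4522 / 15077.6041 = -0.2999
t = r·√(n−2)/√(1−r²) = -0.2999·√8 / √(1−0.089940) = -0.848245 / 0.953971 = -0.889

-0.889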